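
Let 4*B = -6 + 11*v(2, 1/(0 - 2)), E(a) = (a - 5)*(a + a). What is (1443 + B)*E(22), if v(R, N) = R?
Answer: 1082356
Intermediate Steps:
E(a) = 2*a*(-5 + a) (E(a) = (-5 + a)*(2*a) = 2*a*(-5 + a))
B = 4 (B = (-6 + 11*2)/4 = (-6 + 22)/4 = (1/4)*16 = 4)
(1443 + B)*E(22) = (1443 + 4)*(2*22*(-5 + 22)) = 1447*(2*22*17) = 1447*748 = 1082356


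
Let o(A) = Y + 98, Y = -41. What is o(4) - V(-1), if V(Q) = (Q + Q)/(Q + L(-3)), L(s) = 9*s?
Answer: 797/14 ≈ 56.929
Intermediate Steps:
V(Q) = 2*Q/(-27 + Q) (V(Q) = (Q + Q)/(Q + 9*(-3)) = (2*Q)/(Q - 27) = (2*Q)/(-27 + Q) = 2*Q/(-27 + Q))
o(A) = 57 (o(A) = -41 + 98 = 57)
o(4) - V(-1) = 57 - 2*(-1)/(-27 - 1) = 57 - 2*(-1)/(-28) = 57 - 2*(-1)*(-1)/28 = 57 - 1*1/14 = 57 - 1/14 = 797/14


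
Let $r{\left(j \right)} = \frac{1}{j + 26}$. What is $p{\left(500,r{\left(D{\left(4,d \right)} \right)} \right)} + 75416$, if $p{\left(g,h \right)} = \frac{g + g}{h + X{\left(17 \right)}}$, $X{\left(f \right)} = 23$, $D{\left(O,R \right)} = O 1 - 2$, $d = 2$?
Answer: $\frac{9734264}{129} \approx 75459.0$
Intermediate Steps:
$D{\left(O,R \right)} = -2 + O$ ($D{\left(O,R \right)} = O - 2 = -2 + O$)
$r{\left(j \right)} = \frac{1}{26 + j}$
$p{\left(g,h \right)} = \frac{2 g}{23 + h}$ ($p{\left(g,h \right)} = \frac{g + g}{h + 23} = \frac{2 g}{23 + h}$)
$p{\left(500,r{\left(D{\left(4,d \right)} \right)} \right)} + 75416 = 2 \cdot 500 \frac{1}{23 + \frac{1}{26 + \left(-2 + 4\right)}} + 75416 = 2 \cdot 500 \frac{1}{23 + \frac{1}{26 + 2}} + 75416 = 2 \cdot 500 \frac{1}{23 + \frac{1}{28}} + 75416 = 2 \cdot 500 \frac{1}{\frac{645}{28}} + 75416 = 2 \cdot 500 \cdot \frac{28}{645} + 75416 = \frac{5600}{129} + 75416 = \frac{9734264}{129}$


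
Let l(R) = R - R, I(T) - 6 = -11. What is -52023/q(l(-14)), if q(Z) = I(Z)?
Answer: 52023/5 ≈ 10405.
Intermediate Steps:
I(T) = -5 (I(T) = 6 - 11 = -5)
l(R) = 0
q(Z) = -5
-52023/q(l(-14)) = -52023/(-5) = -52023*(-1/5) = 52023/5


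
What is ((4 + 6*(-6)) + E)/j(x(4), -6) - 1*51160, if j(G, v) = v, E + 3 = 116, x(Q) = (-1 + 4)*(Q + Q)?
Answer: -102347/2 ≈ -51174.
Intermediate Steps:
x(Q) = 6*Q (x(Q) = 3*(2*Q) = 6*Q)
E = 113 (E = -3 + 116 = 113)
((4 + 6*(-6)) + E)/j(x(4), -6) - 1*51160 = ((4 + 6*(-6)) + 113)/(-6) - 1*51160 = ((4 - 36) + 113)*(-⅙) - 51160 = (-32 + 113)*(-⅙) - 51160 = 81*(-⅙) - 51160 = -27/2 - 51160 = -102347/2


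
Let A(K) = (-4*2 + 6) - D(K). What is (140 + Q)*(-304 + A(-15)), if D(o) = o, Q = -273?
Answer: 38703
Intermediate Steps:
A(K) = -2 - K (A(K) = (-4*2 + 6) - K = (-8 + 6) - K = -2 - K)
(140 + Q)*(-304 + A(-15)) = (140 - 273)*(-304 + (-2 - 1*(-15))) = -133*(-304 + (-2 + 15)) = -133*(-304 + 13) = -133*(-291) = 38703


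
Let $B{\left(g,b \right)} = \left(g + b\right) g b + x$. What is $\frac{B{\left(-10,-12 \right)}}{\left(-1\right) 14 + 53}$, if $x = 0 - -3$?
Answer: $- \frac{879}{13} \approx -67.615$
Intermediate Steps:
$x = 3$ ($x = 0 + 3 = 3$)
$B{\left(g,b \right)} = 3 + b g \left(b + g\right)$ ($B{\left(g,b \right)} = \left(g + b\right) g b + 3 = \left(b + g\right) g b + 3 = g \left(b + g\right) b + 3 = b g \left(b + g\right) + 3 = 3 + b g \left(b + g\right)$)
$\frac{B{\left(-10,-12 \right)}}{\left(-1\right) 14 + 53} = \frac{3 - 12 \left(-10\right)^{2} - 10 \left(-12\right)^{2}}{\left(-1\right) 14 + 53} = \frac{3 - 1200 - 1440}{-14 + 53} = \frac{3 - 1200 - 1440}{39} = \frac{1}{39} \left(-2637\right) = - \frac{879}{13}$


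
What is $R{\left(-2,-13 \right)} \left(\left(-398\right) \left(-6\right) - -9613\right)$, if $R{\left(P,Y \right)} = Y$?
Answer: $-156013$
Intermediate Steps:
$R{\left(-2,-13 \right)} \left(\left(-398\right) \left(-6\right) - -9613\right) = - 13 \left(\left(-398\right) \left(-6\right) - -9613\right) = - 13 \left(2388 + 9613\right) = \left(-13\right) 12001 = -156013$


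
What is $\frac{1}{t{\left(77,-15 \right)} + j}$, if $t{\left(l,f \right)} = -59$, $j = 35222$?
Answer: $\frac{1}{35163} \approx 2.8439 \cdot 10^{-5}$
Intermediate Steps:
$\frac{1}{t{\left(77,-15 \right)} + j} = \frac{1}{-59 + 35222} = \frac{1}{35163}$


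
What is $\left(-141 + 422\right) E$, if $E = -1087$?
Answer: $-305447$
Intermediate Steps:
$\left(-141 + 422\right) E = \left(-141 + 422\right) \left(-1087\right) = 281 \left(-1087\right) = -305447$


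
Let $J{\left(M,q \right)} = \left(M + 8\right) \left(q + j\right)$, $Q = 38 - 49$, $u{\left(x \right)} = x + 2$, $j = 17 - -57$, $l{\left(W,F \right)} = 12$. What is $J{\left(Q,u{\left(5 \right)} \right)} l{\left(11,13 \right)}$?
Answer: $-2916$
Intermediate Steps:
$j = 74$ ($j = 17 + 57 = 74$)
$u{\left(x \right)} = 2 + x$
$Q = -11$ ($Q = 38 - 49 = -11$)
$J{\left(M,q \right)} = \left(8 + M\right) \left(74 + q\right)$ ($J{\left(M,q \right)} = \left(M + 8\right) \left(q + 74\right) = \left(8 + M\right) \left(74 + q\right)$)
$J{\left(Q,u{\left(5 \right)} \right)} l{\left(11,13 \right)} = \left(592 + 8 \left(2 + 5\right) + 74 \left(-11\right) - 11 \left(2 + 5\right)\right) 12 = \left(592 + 8 \cdot 7 - 814 - 77\right) 12 = \left(592 + 56 - 814 - 77\right) 12 = \left(-243\right) 12 = -2916$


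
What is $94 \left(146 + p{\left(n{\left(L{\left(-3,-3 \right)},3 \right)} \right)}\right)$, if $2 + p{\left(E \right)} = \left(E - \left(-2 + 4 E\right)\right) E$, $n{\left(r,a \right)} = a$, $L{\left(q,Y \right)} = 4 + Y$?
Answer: $11562$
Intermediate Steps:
$p{\left(E \right)} = -2 + E \left(2 - 3 E\right)$ ($p{\left(E \right)} = -2 + \left(E - \left(-2 + 4 E\right)\right) E = -2 + \left(2 - 3 E\right) E = -2 + E \left(2 - 3 E\right)$)
$94 \left(146 + p{\left(n{\left(L{\left(-3,-3 \right)},3 \right)} \right)}\right) = 94 \left(146 - \left(-4 + 27\right)\right) = 94 \left(146 - 23\right) = 94 \cdot 123 = 11562$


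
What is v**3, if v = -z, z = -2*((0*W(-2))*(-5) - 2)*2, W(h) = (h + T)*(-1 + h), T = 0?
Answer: -512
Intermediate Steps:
W(h) = h*(-1 + h) (W(h) = (h + 0)*(-1 + h) = h*(-1 + h))
z = 8 (z = -2*((0*(-2*(-1 - 2)))*(-5) - 2)*2 = -2*((0*(-2*(-3)))*(-5) - 2)*2 = -2*((0*6)*(-5) - 2)*2 = -2*(0*(-5) - 2)*2 = -2*(0 - 2)*2 = -2*(-2)*2 = 4*2 = 8)
v = -8 (v = -1*8 = -8)
v**3 = (-8)**3 = -512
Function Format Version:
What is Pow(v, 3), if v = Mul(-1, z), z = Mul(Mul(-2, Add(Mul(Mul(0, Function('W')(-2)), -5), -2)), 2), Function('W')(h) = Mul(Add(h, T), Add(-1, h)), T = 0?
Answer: -512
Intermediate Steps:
Function('W')(h) = Mul(h, Add(-1, h)) (Function('W')(h) = Mul(Add(h, 0), Add(-1, h)) = Mul(h, Add(-1, h)))
z = 8 (z = Mul(Mul(-2, Add(Mul(Mul(0, Mul(-2, Add(-1, -2))), -5), -2)), 2) = Mul(Mul(-2, Add(Mul(Mul(0, Mul(-2, -3)), -5), -2)), 2) = Mul(Mul(-2, Add(Mul(Mul(0, 6), -5), -2)), 2) = Mul(Mul(-2, Add(Mul(0, -5), -2)), 2) = Mul(Mul(-2, Add(0, -2)), 2) = Mul(Mul(-2, -2), 2) = Mul(4, 2) = 8)
v = -8 (v = Mul(-1, 8) = -8)
Pow(v, 3) = Pow(-8, 3) = -512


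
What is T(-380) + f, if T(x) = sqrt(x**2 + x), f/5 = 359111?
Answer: 1795555 + 2*sqrt(36005) ≈ 1.7959e+6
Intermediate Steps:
f = 1795555 (f = 5*359111 = 1795555)
T(x) = sqrt(x + x**2)
T(-380) + f = sqrt(-380*(1 - 380)) + 1795555 = sqrt(-380*(-379)) + 1795555 = sqrt(144020) + 1795555 = 2*sqrt(36005) + 1795555 = 1795555 + 2*sqrt(36005)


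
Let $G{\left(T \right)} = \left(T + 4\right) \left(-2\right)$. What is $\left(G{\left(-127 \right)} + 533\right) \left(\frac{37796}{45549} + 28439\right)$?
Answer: $\frac{1009121123653}{45549} \approx 2.2155 \cdot 10^{7}$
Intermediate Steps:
$G{\left(T \right)} = -8 - 2 T$ ($G{\left(T \right)} = \left(4 + T\right) \left(-2\right) = -8 - 2 T$)
$\left(G{\left(-127 \right)} + 533\right) \left(\frac{37796}{45549} + 28439\right) = \left(\left(-8 - -254\right) + 533\right) \left(\frac{37796}{45549} + 28439\right) = \left(\left(-8 + 254\right) + 533\right) \left(37796 \cdot \frac{1}{45549} + 28439\right) = \left(246 + 533\right) \left(\frac{37796}{45549} + 28439\right) = 779 \cdot \frac{1295405807}{45549} = \frac{1009121123653}{45549}$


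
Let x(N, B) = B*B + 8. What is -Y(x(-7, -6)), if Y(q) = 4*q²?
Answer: -7744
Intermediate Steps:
x(N, B) = 8 + B² (x(N, B) = B² + 8 = 8 + B²)
-Y(x(-7, -6)) = -4*(8 + (-6)²)² = -4*(8 + 36)² = -4*44² = -4*1936 = -1*7744 = -7744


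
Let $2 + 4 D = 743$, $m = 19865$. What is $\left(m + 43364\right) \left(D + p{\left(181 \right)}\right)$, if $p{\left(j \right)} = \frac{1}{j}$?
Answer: $\frac{8480589625}{724} \approx 1.1714 \cdot 10^{7}$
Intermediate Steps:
$D = \frac{741}{4}$ ($D = - \frac{1}{2} + \frac{1}{4} \cdot 743 = - \frac{1}{2} + \frac{743}{4} = \frac{741}{4} \approx 185.25$)
$\left(m + 43364\right) \left(D + p{\left(181 \right)}\right) = \left(19865 + 43364\right) \left(\frac{741}{4} + \frac{1}{181}\right) = 63229 \left(\frac{741}{4} + \frac{1}{181}\right) = 63229 \cdot \frac{134125}{724} = \frac{8480589625}{724}$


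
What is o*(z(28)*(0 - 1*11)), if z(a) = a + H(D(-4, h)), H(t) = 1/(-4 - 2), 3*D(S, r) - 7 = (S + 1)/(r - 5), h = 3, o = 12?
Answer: -3674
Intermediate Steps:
D(S, r) = 7/3 + (1 + S)/(3*(-5 + r)) (D(S, r) = 7/3 + ((S + 1)/(r - 5))/3 = 7/3 + ((1 + S)/(-5 + r))/3 = 7/3 + (1 + S)/(3*(-5 + r)))
H(t) = -⅙ (H(t) = 1/(-6) = -⅙)
z(a) = -⅙ + a (z(a) = a - ⅙ = -⅙ + a)
o*(z(28)*(0 - 1*11)) = 12*((-⅙ + 28)*(0 - 1*11)) = 12*(167*(0 - 11)/6) = 12*((167/6)*(-11)) = 12*(-1837/6) = -3674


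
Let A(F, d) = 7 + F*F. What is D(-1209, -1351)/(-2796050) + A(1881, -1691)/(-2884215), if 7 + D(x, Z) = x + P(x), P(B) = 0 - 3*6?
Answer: -988933551509/806440935075 ≈ -1.2263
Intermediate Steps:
P(B) = -18 (P(B) = 0 - 18 = -18)
D(x, Z) = -25 + x (D(x, Z) = -7 + (x - 18) = -7 + (-18 + x) = -25 + x)
A(F, d) = 7 + F²
D(-1209, -1351)/(-2796050) + A(1881, -1691)/(-2884215) = (-25 - 1209)/(-2796050) + (7 + 1881²)/(-2884215) = -1234*(-1/2796050) + (7 + 3538161)*(-1/2884215) = 617/1398025 + 3538168*(-1/2884215) = 617/1398025 - 3538168/2884215 = -988933551509/806440935075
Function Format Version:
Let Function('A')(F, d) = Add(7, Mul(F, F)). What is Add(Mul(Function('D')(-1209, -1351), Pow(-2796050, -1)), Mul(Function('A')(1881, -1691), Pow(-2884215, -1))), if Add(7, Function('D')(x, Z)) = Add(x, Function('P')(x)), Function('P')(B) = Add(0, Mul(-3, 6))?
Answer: Rational(-988933551509, 806440935075) ≈ -1.2263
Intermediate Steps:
Function('P')(B) = -18 (Function('P')(B) = Add(0, -18) = -18)
Function('D')(x, Z) = Add(-25, x) (Function('D')(x, Z) = Add(-7, Add(x, -18)) = Add(-7, Add(-18, x)) = Add(-25, x))
Function('A')(F, d) = Add(7, Pow(F, 2))
Add(Mul(Function('D')(-1209, -1351), Pow(-2796050, -1)), Mul(Function('A')(1881, -1691), Pow(-2884215, -1))) = Add(Mul(Add(-25, -1209), Pow(-2796050, -1)), Mul(Add(7, Pow(1881, 2)), Pow(-2884215, -1))) = Add(Mul(-1234, Rational(-1, 2796050)), Mul(Add(7, 3538161), Rational(-1, 2884215))) = Add(Rational(617, 1398025), Mul(3538168, Rational(-1, 2884215))) = Add(Rational(617, 1398025), Rational(-3538168, 2884215)) = Rational(-988933551509, 806440935075)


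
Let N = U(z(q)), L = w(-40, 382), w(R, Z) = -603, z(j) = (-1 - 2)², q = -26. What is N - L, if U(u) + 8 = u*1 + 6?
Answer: 610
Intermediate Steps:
z(j) = 9 (z(j) = (-3)² = 9)
U(u) = -2 + u (U(u) = -8 + (u*1 + 6) = -8 + (u + 6) = -8 + (6 + u) = -2 + u)
L = -603
N = 7 (N = -2 + 9 = 7)
N - L = 7 - 1*(-603) = 7 + 603 = 610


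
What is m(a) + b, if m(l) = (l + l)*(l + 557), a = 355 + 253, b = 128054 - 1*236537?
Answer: 1308157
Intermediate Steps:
b = -108483 (b = 128054 - 236537 = -108483)
a = 608
m(l) = 2*l*(557 + l) (m(l) = (2*l)*(557 + l) = 2*l*(557 + l))
m(a) + b = 2*608*(557 + 608) - 108483 = 2*608*1165 - 108483 = 1416640 - 108483 = 1308157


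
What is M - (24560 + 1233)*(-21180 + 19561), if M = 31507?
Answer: 41790374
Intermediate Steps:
M - (24560 + 1233)*(-21180 + 19561) = 31507 - (24560 + 1233)*(-21180 + 19561) = 31507 - 25793*(-1619) = 31507 - 1*(-41758867) = 31507 + 41758867 = 41790374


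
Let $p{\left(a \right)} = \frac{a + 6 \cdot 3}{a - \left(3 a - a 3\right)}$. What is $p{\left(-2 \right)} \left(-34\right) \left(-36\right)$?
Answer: $-9792$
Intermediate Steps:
$p{\left(a \right)} = \frac{18 + a}{a}$ ($p{\left(a \right)} = \frac{a + 18}{a + \left(3 a - 3 a\right)} = \frac{18 + a}{a + 0} = \frac{18 + a}{a}$)
$p{\left(-2 \right)} \left(-34\right) \left(-36\right) = \frac{18 - 2}{-2} \left(-34\right) \left(-36\right) = \left(- \frac{1}{2}\right) 16 \left(-34\right) \left(-36\right) = \left(-8\right) \left(-34\right) \left(-36\right) = 272 \left(-36\right) = -9792$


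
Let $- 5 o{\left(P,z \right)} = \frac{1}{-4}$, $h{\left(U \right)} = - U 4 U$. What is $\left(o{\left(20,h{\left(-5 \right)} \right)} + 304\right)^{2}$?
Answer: $\frac{36978561}{400} \approx 92446.0$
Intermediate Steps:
$h{\left(U \right)} = - 4 U^{2}$ ($h{\left(U \right)} = - 4 U U = - 4 U^{2}$)
$o{\left(P,z \right)} = \frac{1}{20}$ ($o{\left(P,z \right)} = - \frac{1}{5 \left(-4\right)} = \left(- \frac{1}{5}\right) \left(- \frac{1}{4}\right) = \frac{1}{20}$)
$\left(o{\left(20,h{\left(-5 \right)} \right)} + 304\right)^{2} = \left(\frac{1}{20} + 304\right)^{2} = \left(\frac{6081}{20}\right)^{2} = \frac{36978561}{400}$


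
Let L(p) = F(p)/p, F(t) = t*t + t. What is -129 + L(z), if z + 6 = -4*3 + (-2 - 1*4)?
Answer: -152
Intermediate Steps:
z = -24 (z = -6 + (-4*3 + (-2 - 1*4)) = -6 + (-12 + (-2 - 4)) = -6 + (-12 - 6) = -6 - 18 = -24)
F(t) = t + t² (F(t) = t² + t = t + t²)
L(p) = 1 + p (L(p) = (p*(1 + p))/p = 1 + p)
-129 + L(z) = -129 + (1 - 24) = -129 - 23 = -152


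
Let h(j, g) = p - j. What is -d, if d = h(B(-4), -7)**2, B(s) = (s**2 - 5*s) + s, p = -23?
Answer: -3025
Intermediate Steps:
B(s) = s**2 - 4*s
h(j, g) = -23 - j
d = 3025 (d = (-23 - (-4)*(-4 - 4))**2 = (-23 - (-4)*(-8))**2 = (-23 - 1*32)**2 = (-23 - 32)**2 = (-55)**2 = 3025)
-d = -1*3025 = -3025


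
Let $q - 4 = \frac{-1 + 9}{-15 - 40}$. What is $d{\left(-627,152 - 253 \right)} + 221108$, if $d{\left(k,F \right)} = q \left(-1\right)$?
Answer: $\frac{12160728}{55} \approx 2.211 \cdot 10^{5}$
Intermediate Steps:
$q = \frac{212}{55}$ ($q = 4 + \frac{-1 + 9}{-15 - 40} = 4 + \frac{8}{-55} = 4 + 8 \left(- \frac{1}{55}\right) = 4 - \frac{8}{55} = \frac{212}{55} \approx 3.8545$)
$d{\left(k,F \right)} = - \frac{212}{55}$ ($d{\left(k,F \right)} = \frac{212}{55} \left(-1\right) = - \frac{212}{55}$)
$d{\left(-627,152 - 253 \right)} + 221108 = - \frac{212}{55} + 221108 = \frac{12160728}{55}$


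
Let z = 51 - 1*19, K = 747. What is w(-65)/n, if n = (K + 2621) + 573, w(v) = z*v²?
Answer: 135200/3941 ≈ 34.306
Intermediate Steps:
z = 32 (z = 51 - 19 = 32)
w(v) = 32*v²
n = 3941 (n = (747 + 2621) + 573 = 3368 + 573 = 3941)
w(-65)/n = (32*(-65)²)/3941 = (32*4225)*(1/3941) = 135200*(1/3941) = 135200/3941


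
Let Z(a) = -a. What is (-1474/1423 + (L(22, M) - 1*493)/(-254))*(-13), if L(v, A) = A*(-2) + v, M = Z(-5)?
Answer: -4030871/361442 ≈ -11.152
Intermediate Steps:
M = 5 (M = -1*(-5) = 5)
L(v, A) = v - 2*A (L(v, A) = -2*A + v = v - 2*A)
(-1474/1423 + (L(22, M) - 1*493)/(-254))*(-13) = (-1474/1423 + ((22 - 2*5) - 1*493)/(-254))*(-13) = (-1474*1/1423 + ((22 - 10) - 493)*(-1/254))*(-13) = (-1474/1423 + (12 - 493)*(-1/254))*(-13) = (-1474/1423 - 481*(-1/254))*(-13) = (-1474/1423 + 481/254)*(-13) = (310067/361442)*(-13) = -4030871/361442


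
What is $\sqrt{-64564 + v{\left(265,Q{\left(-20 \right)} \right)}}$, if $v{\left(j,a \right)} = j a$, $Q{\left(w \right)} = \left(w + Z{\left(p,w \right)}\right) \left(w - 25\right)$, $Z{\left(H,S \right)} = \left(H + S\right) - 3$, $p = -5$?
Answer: $14 \sqrt{2591} \approx 712.63$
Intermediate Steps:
$Z{\left(H,S \right)} = -3 + H + S$
$Q{\left(w \right)} = \left(-25 + w\right) \left(-8 + 2 w\right)$ ($Q{\left(w \right)} = \left(w - \left(8 - w\right)\right) \left(w - 25\right) = \left(w + \left(-8 + w\right)\right) \left(-25 + w\right) = \left(-8 + 2 w\right) \left(-25 + w\right) = \left(-25 + w\right) \left(-8 + 2 w\right)$)
$v{\left(j,a \right)} = a j$
$\sqrt{-64564 + v{\left(265,Q{\left(-20 \right)} \right)}} = \sqrt{-64564 + \left(200 - -1160 + 2 \left(-20\right)^{2}\right) 265} = \sqrt{-64564 + \left(200 + 1160 + 2 \cdot 400\right) 265} = \sqrt{-64564 + \left(200 + 1160 + 800\right) 265} = \sqrt{-64564 + 2160 \cdot 265} = \sqrt{-64564 + 572400} = \sqrt{507836} = 14 \sqrt{2591}$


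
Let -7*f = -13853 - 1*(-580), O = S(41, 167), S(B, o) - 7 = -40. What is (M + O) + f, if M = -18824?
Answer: -118726/7 ≈ -16961.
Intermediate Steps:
S(B, o) = -33 (S(B, o) = 7 - 40 = -33)
O = -33
f = 13273/7 (f = -(-13853 - 1*(-580))/7 = -(-13853 + 580)/7 = -1/7*(-13273) = 13273/7 ≈ 1896.1)
(M + O) + f = (-18824 - 33) + 13273/7 = -18857 + 13273/7 = -118726/7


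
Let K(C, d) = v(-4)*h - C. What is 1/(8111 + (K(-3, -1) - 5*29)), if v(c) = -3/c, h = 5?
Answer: 4/31891 ≈ 0.00012543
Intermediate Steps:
K(C, d) = 15/4 - C (K(C, d) = -3/(-4)*5 - C = -3*(-¼)*5 - C = (¾)*5 - C = 15/4 - C)
1/(8111 + (K(-3, -1) - 5*29)) = 1/(8111 + ((15/4 - 1*(-3)) - 5*29)) = 1/(8111 + ((15/4 + 3) - 145)) = 1/(8111 + (27/4 - 145)) = 1/(8111 - 553/4) = 1/(31891/4) = 4/31891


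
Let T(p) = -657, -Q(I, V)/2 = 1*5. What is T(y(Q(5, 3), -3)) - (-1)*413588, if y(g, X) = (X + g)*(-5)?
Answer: 412931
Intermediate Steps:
Q(I, V) = -10 (Q(I, V) = -2*5 = -10)
y(g, X) = -5*X - 5*g
T(y(Q(5, 3), -3)) - (-1)*413588 = -657 - (-1)*413588 = -657 - 1*(-413588) = -657 + 413588 = 412931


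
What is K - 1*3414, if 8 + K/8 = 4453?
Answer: 32146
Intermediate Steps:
K = 35560 (K = -64 + 8*4453 = -64 + 35624 = 35560)
K - 1*3414 = 35560 - 1*3414 = 35560 - 3414 = 32146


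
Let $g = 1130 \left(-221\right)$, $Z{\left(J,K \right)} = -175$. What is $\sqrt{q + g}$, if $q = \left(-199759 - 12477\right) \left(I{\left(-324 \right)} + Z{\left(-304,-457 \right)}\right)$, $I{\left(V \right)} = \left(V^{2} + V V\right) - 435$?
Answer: $i \sqrt{44430158442} \approx 2.1078 \cdot 10^{5} i$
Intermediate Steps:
$I{\left(V \right)} = -435 + 2 V^{2}$ ($I{\left(V \right)} = \left(V^{2} + V^{2}\right) - 435 = 2 V^{2} - 435 = -435 + 2 V^{2}$)
$g = -249730$
$q = -44429908712$ ($q = \left(-199759 - 12477\right) \left(\left(-435 + 2 \left(-324\right)^{2}\right) - 175\right) = - 212236 \left(\left(-435 + 2 \cdot 104976\right) - 175\right) = - 212236 \left(\left(-435 + 209952\right) - 175\right) = - 212236 \left(209517 - 175\right) = \left(-212236\right) 209342 = -44429908712$)
$\sqrt{q + g} = \sqrt{-44429908712 - 249730} = \sqrt{-44430158442} = i \sqrt{44430158442}$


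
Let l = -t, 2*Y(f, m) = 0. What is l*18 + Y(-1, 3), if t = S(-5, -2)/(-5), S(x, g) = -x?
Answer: 18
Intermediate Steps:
Y(f, m) = 0 (Y(f, m) = (½)*0 = 0)
t = -1 (t = -1*(-5)/(-5) = 5*(-⅕) = -1)
l = 1 (l = -1*(-1) = 1)
l*18 + Y(-1, 3) = 1*18 + 0 = 18 + 0 = 18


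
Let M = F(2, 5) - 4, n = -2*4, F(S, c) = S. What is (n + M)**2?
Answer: 100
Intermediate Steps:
n = -8
M = -2 (M = 2 - 4 = -2)
(n + M)**2 = (-8 - 2)**2 = (-10)**2 = 100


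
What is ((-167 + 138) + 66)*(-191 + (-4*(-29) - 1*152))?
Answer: -8399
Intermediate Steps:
((-167 + 138) + 66)*(-191 + (-4*(-29) - 1*152)) = (-29 + 66)*(-191 + (116 - 152)) = 37*(-191 - 36) = 37*(-227) = -8399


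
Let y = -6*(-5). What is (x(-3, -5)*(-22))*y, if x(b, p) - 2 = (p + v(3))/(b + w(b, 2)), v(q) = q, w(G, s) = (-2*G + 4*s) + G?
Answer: -1155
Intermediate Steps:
y = 30
w(G, s) = -G + 4*s
x(b, p) = 19/8 + p/8 (x(b, p) = 2 + (p + 3)/(b + (-b + 4*2)) = 2 + (3 + p)/(b + (-b + 8)) = 2 + (3 + p)/(b + (8 - b)) = 2 + (3 + p)/8 = 2 + (3 + p)*(1/8) = 2 + (3/8 + p/8) = 19/8 + p/8)
(x(-3, -5)*(-22))*y = ((19/8 + (1/8)*(-5))*(-22))*30 = ((19/8 - 5/8)*(-22))*30 = ((7/4)*(-22))*30 = -77/2*30 = -1155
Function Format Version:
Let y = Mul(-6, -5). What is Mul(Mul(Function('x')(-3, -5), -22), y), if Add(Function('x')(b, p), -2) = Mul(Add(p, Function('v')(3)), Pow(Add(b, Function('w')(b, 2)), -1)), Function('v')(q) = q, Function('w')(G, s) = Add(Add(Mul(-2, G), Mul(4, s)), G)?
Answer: -1155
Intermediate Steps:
y = 30
Function('w')(G, s) = Add(Mul(-1, G), Mul(4, s))
Function('x')(b, p) = Add(Rational(19, 8), Mul(Rational(1, 8), p)) (Function('x')(b, p) = Add(2, Mul(Add(p, 3), Pow(Add(b, Add(Mul(-1, b), Mul(4, 2))), -1))) = Add(2, Mul(Add(3, p), Pow(Add(b, Add(Mul(-1, b), 8)), -1))) = Add(2, Mul(Add(3, p), Pow(Add(b, Add(8, Mul(-1, b))), -1))) = Add(2, Mul(Add(3, p), Pow(8, -1))) = Add(2, Mul(Add(3, p), Rational(1, 8))) = Add(2, Add(Rational(3, 8), Mul(Rational(1, 8), p))) = Add(Rational(19, 8), Mul(Rational(1, 8), p)))
Mul(Mul(Function('x')(-3, -5), -22), y) = Mul(Mul(Add(Rational(19, 8), Mul(Rational(1, 8), -5)), -22), 30) = Mul(Mul(Add(Rational(19, 8), Rational(-5, 8)), -22), 30) = Mul(Mul(Rational(7, 4), -22), 30) = Mul(Rational(-77, 2), 30) = -1155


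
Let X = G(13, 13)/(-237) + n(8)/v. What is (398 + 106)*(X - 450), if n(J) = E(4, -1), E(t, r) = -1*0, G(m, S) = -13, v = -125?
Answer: -17915016/79 ≈ -2.2677e+5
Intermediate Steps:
E(t, r) = 0
n(J) = 0
X = 13/237 (X = -13/(-237) + 0/(-125) = -13*(-1/237) + 0*(-1/125) = 13/237 + 0 = 13/237 ≈ 0.054852)
(398 + 106)*(X - 450) = (398 + 106)*(13/237 - 450) = 504*(-106637/237) = -17915016/79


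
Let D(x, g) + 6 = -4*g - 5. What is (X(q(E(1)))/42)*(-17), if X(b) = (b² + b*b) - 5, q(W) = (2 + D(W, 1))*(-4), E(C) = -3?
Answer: -30617/14 ≈ -2186.9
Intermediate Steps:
D(x, g) = -11 - 4*g (D(x, g) = -6 + (-4*g - 5) = -6 + (-5 - 4*g) = -11 - 4*g)
q(W) = 52 (q(W) = (2 + (-11 - 4*1))*(-4) = (2 + (-11 - 4))*(-4) = (2 - 15)*(-4) = -13*(-4) = 52)
X(b) = -5 + 2*b² (X(b) = (b² + b²) - 5 = 2*b² - 5 = -5 + 2*b²)
(X(q(E(1)))/42)*(-17) = ((-5 + 2*52²)/42)*(-17) = ((-5 + 2*2704)*(1/42))*(-17) = ((-5 + 5408)*(1/42))*(-17) = (5403*(1/42))*(-17) = (1801/14)*(-17) = -30617/14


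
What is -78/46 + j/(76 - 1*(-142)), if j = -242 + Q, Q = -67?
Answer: -15609/5014 ≈ -3.1131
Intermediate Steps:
j = -309 (j = -242 - 67 = -309)
-78/46 + j/(76 - 1*(-142)) = -78/46 - 309/(76 - 1*(-142)) = -78*1/46 - 309/(76 + 142) = -39/23 - 309/218 = -15609/5014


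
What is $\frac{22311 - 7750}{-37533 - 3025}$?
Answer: $- \frac{14561}{40558} \approx -0.35902$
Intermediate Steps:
$\frac{22311 - 7750}{-37533 - 3025} = \frac{14561}{-40558} = 14561 \left(- \frac{1}{40558}\right) = - \frac{14561}{40558}$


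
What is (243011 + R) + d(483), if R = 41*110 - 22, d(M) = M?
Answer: 247982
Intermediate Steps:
R = 4488 (R = 4510 - 22 = 4488)
(243011 + R) + d(483) = (243011 + 4488) + 483 = 247499 + 483 = 247982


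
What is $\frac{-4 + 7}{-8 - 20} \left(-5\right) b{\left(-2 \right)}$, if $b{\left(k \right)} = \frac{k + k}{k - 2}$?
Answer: $\frac{15}{28} \approx 0.53571$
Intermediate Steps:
$b{\left(k \right)} = \frac{2 k}{-2 + k}$
$\frac{-4 + 7}{-8 - 20} \left(-5\right) b{\left(-2 \right)} = \frac{-4 + 7}{-8 - 20} \left(-5\right) 2 \left(-2\right) \frac{1}{-2 - 2} = \frac{3}{-28} \left(-5\right) 2 \left(-2\right) \frac{1}{-4} = 3 \left(- \frac{1}{28}\right) \left(-5\right) 2 \left(-2\right) \left(- \frac{1}{4}\right) = \left(- \frac{3}{28}\right) \left(-5\right) 1 = \frac{15}{28} \cdot 1 = \frac{15}{28}$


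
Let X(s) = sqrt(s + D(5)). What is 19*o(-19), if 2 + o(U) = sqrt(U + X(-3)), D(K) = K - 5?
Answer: -38 + 19*sqrt(-19 + I*sqrt(3)) ≈ -34.229 + 82.905*I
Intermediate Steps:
D(K) = -5 + K
X(s) = sqrt(s) (X(s) = sqrt(s + (-5 + 5)) = sqrt(s + 0) = sqrt(s))
o(U) = -2 + sqrt(U + I*sqrt(3)) (o(U) = -2 + sqrt(U + sqrt(-3)) = -2 + sqrt(U + I*sqrt(3)))
19*o(-19) = 19*(-2 + sqrt(-19 + I*sqrt(3))) = -38 + 19*sqrt(-19 + I*sqrt(3))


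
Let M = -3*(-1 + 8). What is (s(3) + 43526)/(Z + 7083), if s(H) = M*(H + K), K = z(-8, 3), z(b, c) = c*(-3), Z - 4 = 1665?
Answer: 10913/2188 ≈ 4.9877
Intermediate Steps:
Z = 1669 (Z = 4 + 1665 = 1669)
z(b, c) = -3*c
K = -9 (K = -3*3 = -9)
M = -21 (M = -3*7 = -21)
s(H) = 189 - 21*H (s(H) = -21*(H - 9) = -21*(-9 + H) = 189 - 21*H)
(s(3) + 43526)/(Z + 7083) = ((189 - 21*3) + 43526)/(1669 + 7083) = ((189 - 63) + 43526)/8752 = (126 + 43526)*(1/8752) = 43652*(1/8752) = 10913/2188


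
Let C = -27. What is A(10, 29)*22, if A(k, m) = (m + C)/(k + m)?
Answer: 44/39 ≈ 1.1282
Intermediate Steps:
A(k, m) = (-27 + m)/(k + m) (A(k, m) = (m - 27)/(k + m) = (-27 + m)/(k + m))
A(10, 29)*22 = ((-27 + 29)/(10 + 29))*22 = (2/39)*22 = 44/39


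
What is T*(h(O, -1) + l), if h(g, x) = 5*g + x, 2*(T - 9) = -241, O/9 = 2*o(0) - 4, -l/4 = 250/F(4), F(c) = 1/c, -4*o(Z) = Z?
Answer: 932363/2 ≈ 4.6618e+5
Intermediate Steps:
o(Z) = -Z/4
l = -4000 (l = -1000/(1/4) = -1000/¼ = -1000*4 = -4*1000 = -4000)
O = -36 (O = 9*(2*(-¼*0) - 4) = 9*(2*0 - 4) = 9*(0 - 4) = 9*(-4) = -36)
T = -223/2 (T = 9 + (½)*(-241) = 9 - 241/2 = -223/2 ≈ -111.50)
h(g, x) = x + 5*g
T*(h(O, -1) + l) = -223*((-1 + 5*(-36)) - 4000)/2 = -223*((-1 - 180) - 4000)/2 = -223*(-181 - 4000)/2 = -223/2*(-4181) = 932363/2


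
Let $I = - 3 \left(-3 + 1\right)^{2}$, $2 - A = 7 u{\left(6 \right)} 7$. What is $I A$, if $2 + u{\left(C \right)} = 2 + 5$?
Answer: $2916$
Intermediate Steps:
$u{\left(C \right)} = 5$ ($u{\left(C \right)} = -2 + \left(2 + 5\right) = -2 + 7 = 5$)
$A = -243$ ($A = 2 - 7 \cdot 5 \cdot 7 = 2 - 35 \cdot 7 = 2 - 245 = -243$)
$I = -12$ ($I = - 3 \left(-2\right)^{2} = \left(-3\right) 4 = -12$)
$I A = \left(-12\right) \left(-243\right) = 2916$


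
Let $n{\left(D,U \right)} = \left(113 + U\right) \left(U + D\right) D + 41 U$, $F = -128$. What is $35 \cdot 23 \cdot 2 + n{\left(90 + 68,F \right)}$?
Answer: $-74738$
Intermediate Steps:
$n{\left(D,U \right)} = 41 U + D \left(113 + U\right) \left(D + U\right)$ ($n{\left(D,U \right)} = \left(113 + U\right) \left(D + U\right) D + 41 U = D \left(113 + U\right) \left(D + U\right) + 41 U = 41 U + D \left(113 + U\right) \left(D + U\right)$)
$35 \cdot 23 \cdot 2 + n{\left(90 + 68,F \right)} = 35 \cdot 23 \cdot 2 + \left(41 \left(-128\right) + 113 \left(90 + 68\right)^{2} + \left(90 + 68\right) \left(-128\right)^{2} - 128 \left(90 + 68\right)^{2} + 113 \left(90 + 68\right) \left(-128\right)\right) = 805 \cdot 2 + \left(-5248 + 113 \cdot 158^{2} + 158 \cdot 16384 - 128 \cdot 158^{2} + 113 \cdot 158 \left(-128\right)\right) = 1610 - 76348 = -74738$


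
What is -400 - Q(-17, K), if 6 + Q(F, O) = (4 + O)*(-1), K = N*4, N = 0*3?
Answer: -390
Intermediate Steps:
N = 0
K = 0 (K = 0*4 = 0)
Q(F, O) = -10 - O (Q(F, O) = -6 + (4 + O)*(-1) = -6 + (-4 - O) = -10 - O)
-400 - Q(-17, K) = -400 - (-10 - 1*0) = -400 - (-10 + 0) = -400 - 1*(-10) = -400 + 10 = -390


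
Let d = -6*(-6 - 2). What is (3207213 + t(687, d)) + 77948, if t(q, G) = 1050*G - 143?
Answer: 3335418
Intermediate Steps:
d = 48 (d = -6*(-8) = 48)
t(q, G) = -143 + 1050*G
(3207213 + t(687, d)) + 77948 = (3207213 + (-143 + 1050*48)) + 77948 = (3207213 + (-143 + 50400)) + 77948 = (3207213 + 50257) + 77948 = 3257470 + 77948 = 3335418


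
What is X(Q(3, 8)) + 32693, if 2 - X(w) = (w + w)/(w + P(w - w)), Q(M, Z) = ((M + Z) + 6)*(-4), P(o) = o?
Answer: 32693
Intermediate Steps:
Q(M, Z) = -24 - 4*M - 4*Z (Q(M, Z) = (6 + M + Z)*(-4) = -24 - 4*M - 4*Z)
X(w) = 0 (X(w) = 2 - (w + w)/(w + (w - w)) = 2 - 2*w/(w + 0) = 2 - 2*w/w = 2 - 1*2 = 2 - 2 = 0)
X(Q(3, 8)) + 32693 = 0 + 32693 = 32693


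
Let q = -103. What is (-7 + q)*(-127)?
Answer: 13970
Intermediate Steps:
(-7 + q)*(-127) = (-7 - 103)*(-127) = -110*(-127) = 13970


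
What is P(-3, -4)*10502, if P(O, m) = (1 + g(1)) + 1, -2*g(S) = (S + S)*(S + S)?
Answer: 0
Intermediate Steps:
g(S) = -2*S² (g(S) = -(S + S)*(S + S)/2 = -2*S*2*S/2 = -2*S²)
P(O, m) = 0 (P(O, m) = (1 - 2*1²) + 1 = (1 - 2*1) + 1 = (1 - 2) + 1 = -1 + 1 = 0)
P(-3, -4)*10502 = 0*10502 = 0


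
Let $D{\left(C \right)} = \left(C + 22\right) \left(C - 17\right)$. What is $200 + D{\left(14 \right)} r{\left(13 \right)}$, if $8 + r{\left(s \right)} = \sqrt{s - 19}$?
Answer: $1064 - 108 i \sqrt{6} \approx 1064.0 - 264.54 i$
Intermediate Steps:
$D{\left(C \right)} = \left(-17 + C\right) \left(22 + C\right)$ ($D{\left(C \right)} = \left(22 + C\right) \left(-17 + C\right) = \left(-17 + C\right) \left(22 + C\right)$)
$r{\left(s \right)} = -8 + \sqrt{-19 + s}$ ($r{\left(s \right)} = -8 + \sqrt{s - 19} = -8 + \sqrt{-19 + s}$)
$200 + D{\left(14 \right)} r{\left(13 \right)} = 200 + \left(-374 + 14^{2} + 5 \cdot 14\right) \left(-8 + \sqrt{-19 + 13}\right) = 200 + \left(-374 + 196 + 70\right) \left(-8 + \sqrt{-6}\right) = 200 - 108 \left(-8 + i \sqrt{6}\right) = 200 + \left(864 - 108 i \sqrt{6}\right) = 1064 - 108 i \sqrt{6}$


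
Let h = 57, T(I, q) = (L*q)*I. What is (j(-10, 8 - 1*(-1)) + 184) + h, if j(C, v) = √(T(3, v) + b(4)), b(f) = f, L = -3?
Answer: 241 + I*√77 ≈ 241.0 + 8.775*I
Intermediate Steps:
T(I, q) = -3*I*q (T(I, q) = (-3*q)*I = -3*I*q)
j(C, v) = √(4 - 9*v) (j(C, v) = √(-3*3*v + 4) = √(-9*v + 4) = √(4 - 9*v))
(j(-10, 8 - 1*(-1)) + 184) + h = (√(4 - 9*(8 - 1*(-1))) + 184) + 57 = (√(4 - 9*(8 + 1)) + 184) + 57 = (√(4 - 9*9) + 184) + 57 = (√(4 - 81) + 184) + 57 = (√(-77) + 184) + 57 = (I*√77 + 184) + 57 = (184 + I*√77) + 57 = 241 + I*√77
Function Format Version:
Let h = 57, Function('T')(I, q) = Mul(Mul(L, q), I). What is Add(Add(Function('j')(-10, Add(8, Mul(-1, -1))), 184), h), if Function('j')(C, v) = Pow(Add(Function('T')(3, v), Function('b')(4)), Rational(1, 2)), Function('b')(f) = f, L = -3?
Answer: Add(241, Mul(I, Pow(77, Rational(1, 2)))) ≈ Add(241.00, Mul(8.7750, I))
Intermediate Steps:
Function('T')(I, q) = Mul(-3, I, q) (Function('T')(I, q) = Mul(Mul(-3, q), I) = Mul(-3, I, q))
Function('j')(C, v) = Pow(Add(4, Mul(-9, v)), Rational(1, 2)) (Function('j')(C, v) = Pow(Add(Mul(-3, 3, v), 4), Rational(1, 2)) = Pow(Add(Mul(-9, v), 4), Rational(1, 2)) = Pow(Add(4, Mul(-9, v)), Rational(1, 2)))
Add(Add(Function('j')(-10, Add(8, Mul(-1, -1))), 184), h) = Add(Add(Pow(Add(4, Mul(-9, Add(8, Mul(-1, -1)))), Rational(1, 2)), 184), 57) = Add(Add(Pow(Add(4, Mul(-9, Add(8, 1))), Rational(1, 2)), 184), 57) = Add(Add(Pow(Add(4, Mul(-9, 9)), Rational(1, 2)), 184), 57) = Add(Add(Pow(Add(4, -81), Rational(1, 2)), 184), 57) = Add(Add(Pow(-77, Rational(1, 2)), 184), 57) = Add(Add(Mul(I, Pow(77, Rational(1, 2))), 184), 57) = Add(Add(184, Mul(I, Pow(77, Rational(1, 2)))), 57) = Add(241, Mul(I, Pow(77, Rational(1, 2))))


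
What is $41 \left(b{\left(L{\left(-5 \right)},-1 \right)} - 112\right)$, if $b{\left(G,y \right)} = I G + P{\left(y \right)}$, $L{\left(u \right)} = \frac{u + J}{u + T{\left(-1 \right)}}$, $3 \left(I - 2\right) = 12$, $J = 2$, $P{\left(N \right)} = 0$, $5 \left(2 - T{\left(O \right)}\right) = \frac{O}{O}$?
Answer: $- \frac{34891}{8} \approx -4361.4$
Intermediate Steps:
$T{\left(O \right)} = \frac{9}{5}$ ($T{\left(O \right)} = 2 - \frac{O \frac{1}{O}}{5} = 2 - \frac{1}{5} = \frac{9}{5}$)
$I = 6$ ($I = 2 + \frac{1}{3} \cdot 12 = 2 + 4 = 6$)
$L{\left(u \right)} = \frac{2 + u}{\frac{9}{5} + u}$ ($L{\left(u \right)} = \frac{u + 2}{u + \frac{9}{5}} = \frac{2 + u}{\frac{9}{5} + u}$)
$b{\left(G,y \right)} = 6 G$ ($b{\left(G,y \right)} = 6 G + 0 = 6 G$)
$41 \left(b{\left(L{\left(-5 \right)},-1 \right)} - 112\right) = 41 \left(6 \frac{5 \left(2 - 5\right)}{9 + 5 \left(-5\right)} - 112\right) = 41 \left(6 \cdot 5 \frac{1}{9 - 25} \left(-3\right) - 112\right) = 41 \left(6 \cdot 5 \frac{1}{-16} \left(-3\right) - 112\right) = 41 \left(6 \cdot 5 \left(- \frac{1}{16}\right) \left(-3\right) - 112\right) = 41 \left(6 \cdot \frac{15}{16} - 112\right) = 41 \left(\frac{45}{8} - 112\right) = 41 \left(- \frac{851}{8}\right) = - \frac{34891}{8}$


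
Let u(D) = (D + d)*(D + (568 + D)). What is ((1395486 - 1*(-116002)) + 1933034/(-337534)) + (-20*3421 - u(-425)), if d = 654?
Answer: 254439925965/168767 ≈ 1.5076e+6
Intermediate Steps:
u(D) = (568 + 2*D)*(654 + D) (u(D) = (D + 654)*(D + (568 + D)) = (654 + D)*(568 + 2*D) = (568 + 2*D)*(654 + D))
((1395486 - 1*(-116002)) + 1933034/(-337534)) + (-20*3421 - u(-425)) = ((1395486 - 1*(-116002)) + 1933034/(-337534)) + (-20*3421 - (371472 + 2*(-425)² + 1876*(-425))) = ((1395486 + 116002) + 1933034*(-1/337534)) + (-68420 - (371472 + 2*180625 - 797300)) = (1511488 - 966517/168767) + (-68420 - (371472 + 361250 - 797300)) = 255088328779/168767 + (-68420 - 1*(-64578)) = 255088328779/168767 + (-68420 + 64578) = 255088328779/168767 - 3842 = 254439925965/168767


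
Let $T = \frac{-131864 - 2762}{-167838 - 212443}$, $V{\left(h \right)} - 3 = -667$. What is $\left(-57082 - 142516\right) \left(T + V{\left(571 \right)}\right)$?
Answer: $\frac{50372938072884}{380281} \approx 1.3246 \cdot 10^{8}$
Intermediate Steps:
$V{\left(h \right)} = -664$ ($V{\left(h \right)} = 3 - 667 = -664$)
$T = \frac{134626}{380281}$ ($T = - \frac{134626}{-380281} = \left(-134626\right) \left(- \frac{1}{380281}\right) = \frac{134626}{380281} \approx 0.35402$)
$\left(-57082 - 142516\right) \left(T + V{\left(571 \right)}\right) = \left(-57082 - 142516\right) \left(\frac{134626}{380281} - 664\right) = \left(-199598\right) \left(- \frac{252371958}{380281}\right) = \frac{50372938072884}{380281}$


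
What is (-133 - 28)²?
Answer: 25921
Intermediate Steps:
(-133 - 28)² = (-161)² = 25921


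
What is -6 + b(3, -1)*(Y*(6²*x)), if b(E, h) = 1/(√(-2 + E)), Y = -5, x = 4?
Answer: -726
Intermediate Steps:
b(E, h) = (-2 + E)^(-½)
-6 + b(3, -1)*(Y*(6²*x)) = -6 + (-5*6²*4)/√(-2 + 3) = -6 + (-180*4)/√1 = -6 + 1*(-5*144) = -6 + 1*(-720) = -6 - 720 = -726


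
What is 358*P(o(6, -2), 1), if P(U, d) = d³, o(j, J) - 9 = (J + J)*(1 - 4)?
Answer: 358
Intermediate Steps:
o(j, J) = 9 - 6*J (o(j, J) = 9 + (J + J)*(1 - 4) = 9 + (2*J)*(-3) = 9 - 6*J)
358*P(o(6, -2), 1) = 358*1³ = 358*1 = 358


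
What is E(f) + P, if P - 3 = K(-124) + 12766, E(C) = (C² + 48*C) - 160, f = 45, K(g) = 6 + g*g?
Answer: 32176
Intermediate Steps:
K(g) = 6 + g²
E(C) = -160 + C² + 48*C
P = 28151 (P = 3 + ((6 + (-124)²) + 12766) = 3 + ((6 + 15376) + 12766) = 3 + (15382 + 12766) = 3 + 28148 = 28151)
E(f) + P = (-160 + 45² + 48*45) + 28151 = (-160 + 2025 + 2160) + 28151 = 4025 + 28151 = 32176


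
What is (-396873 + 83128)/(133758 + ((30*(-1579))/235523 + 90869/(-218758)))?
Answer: -3232987889693066/1378304039813005 ≈ -2.3456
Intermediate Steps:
(-396873 + 83128)/(133758 + ((30*(-1579))/235523 + 90869/(-218758))) = -313745/(133758 + (-47370*1/235523 + 90869*(-1/218758))) = -313745/(133758 + (-47370/235523 - 90869/218758)) = -313745/(133758 - 31764305947/51522540434) = -313745/6891520199065025/51522540434 = -313745*51522540434/6891520199065025 = -3232987889693066/1378304039813005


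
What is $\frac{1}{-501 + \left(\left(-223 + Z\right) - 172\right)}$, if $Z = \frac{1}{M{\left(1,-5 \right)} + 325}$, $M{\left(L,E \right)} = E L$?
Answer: $- \frac{320}{286719} \approx -0.0011161$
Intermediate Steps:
$Z = \frac{1}{320}$ ($Z = \frac{1}{\left(-5\right) 1 + 325} = \frac{1}{-5 + 325} = \frac{1}{320} \approx 0.003125$)
$\frac{1}{-501 + \left(\left(-223 + Z\right) - 172\right)} = \frac{1}{-501 + \left(\left(-223 + \frac{1}{320}\right) - 172\right)} = \frac{1}{-501 - \frac{126399}{320}} = \frac{1}{- \frac{286719}{320}} = - \frac{320}{286719}$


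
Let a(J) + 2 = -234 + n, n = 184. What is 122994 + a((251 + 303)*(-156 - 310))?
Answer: 122942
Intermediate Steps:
a(J) = -52 (a(J) = -2 + (-234 + 184) = -2 - 50 = -52)
122994 + a((251 + 303)*(-156 - 310)) = 122994 - 52 = 122942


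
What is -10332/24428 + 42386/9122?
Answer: 117644588/27854027 ≈ 4.2236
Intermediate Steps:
-10332/24428 + 42386/9122 = -10332*1/24428 + 42386*(1/9122) = -2583/6107 + 21193/4561 = 117644588/27854027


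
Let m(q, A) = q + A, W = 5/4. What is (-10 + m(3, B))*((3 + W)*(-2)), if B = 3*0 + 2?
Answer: 85/2 ≈ 42.500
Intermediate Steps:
W = 5/4 (W = 5*(1/4) = 5/4 ≈ 1.2500)
B = 2 (B = 0 + 2 = 2)
m(q, A) = A + q
(-10 + m(3, B))*((3 + W)*(-2)) = (-10 + (2 + 3))*((3 + 5/4)*(-2)) = (-10 + 5)*((17/4)*(-2)) = -5*(-17/2) = 85/2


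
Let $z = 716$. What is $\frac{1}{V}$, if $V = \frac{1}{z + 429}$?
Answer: $1145$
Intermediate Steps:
$V = \frac{1}{1145}$ ($V = \frac{1}{716 + 429} = \frac{1}{1145} \approx 0.00087336$)
$\frac{1}{V} = \frac{1}{\frac{1}{1145}} = 1145$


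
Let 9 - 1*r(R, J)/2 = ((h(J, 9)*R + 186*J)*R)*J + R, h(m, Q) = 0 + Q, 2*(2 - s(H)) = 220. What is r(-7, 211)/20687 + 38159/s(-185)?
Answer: 11711239079/2234196 ≈ 5241.8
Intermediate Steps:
s(H) = -108 (s(H) = 2 - ½*220 = 2 - 110 = -108)
h(m, Q) = Q
r(R, J) = 18 - 2*R - 2*J*R*(9*R + 186*J) (r(R, J) = 18 - 2*(((9*R + 186*J)*R)*J + R) = 18 - 2*((R*(9*R + 186*J))*J + R) = 18 - 2*(J*R*(9*R + 186*J) + R) = 18 - 2*(R + J*R*(9*R + 186*J)) = 18 + (-2*R - 2*J*R*(9*R + 186*J)) = 18 - 2*R - 2*J*R*(9*R + 186*J))
r(-7, 211)/20687 + 38159/s(-185) = (18 - 2*(-7) - 372*(-7)*211² - 18*211*(-7)²)/20687 + 38159/(-108) = (18 + 14 - 372*(-7)*44521 - 18*211*49)*(1/20687) + 38159*(-1/108) = (18 + 14 + 115932684 - 186102)*(1/20687) - 38159/108 = 115746614*(1/20687) - 38159/108 = 115746614/20687 - 38159/108 = 11711239079/2234196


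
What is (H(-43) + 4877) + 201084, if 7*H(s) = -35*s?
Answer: 206176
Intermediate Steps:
H(s) = -5*s (H(s) = (-35*s)/7 = -5*s)
(H(-43) + 4877) + 201084 = (-5*(-43) + 4877) + 201084 = (215 + 4877) + 201084 = 5092 + 201084 = 206176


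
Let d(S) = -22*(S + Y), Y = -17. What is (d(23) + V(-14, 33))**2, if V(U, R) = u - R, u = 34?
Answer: 17161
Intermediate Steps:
d(S) = 374 - 22*S (d(S) = -22*(S - 17) = -22*(-17 + S) = 374 - 22*S)
V(U, R) = 34 - R
(d(23) + V(-14, 33))**2 = ((374 - 22*23) + (34 - 1*33))**2 = ((374 - 506) + (34 - 33))**2 = (-132 + 1)**2 = (-131)**2 = 17161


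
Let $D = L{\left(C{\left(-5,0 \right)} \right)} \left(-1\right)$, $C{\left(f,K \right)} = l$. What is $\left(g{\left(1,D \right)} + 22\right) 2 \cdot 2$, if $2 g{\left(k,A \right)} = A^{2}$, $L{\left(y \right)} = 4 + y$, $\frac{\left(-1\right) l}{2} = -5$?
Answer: $480$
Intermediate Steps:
$l = 10$ ($l = \left(-2\right) \left(-5\right) = 10$)
$C{\left(f,K \right)} = 10$
$D = -14$ ($D = \left(4 + 10\right) \left(-1\right) = 14 \left(-1\right) = -14$)
$g{\left(k,A \right)} = \frac{A^{2}}{2}$
$\left(g{\left(1,D \right)} + 22\right) 2 \cdot 2 = \left(\frac{\left(-14\right)^{2}}{2} + 22\right) 2 \cdot 2 = \left(\frac{1}{2} \cdot 196 + 22\right) 4 = \left(98 + 22\right) 4 = 120 \cdot 4 = 480$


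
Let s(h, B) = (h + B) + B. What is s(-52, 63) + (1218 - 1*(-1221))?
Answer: 2513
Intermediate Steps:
s(h, B) = h + 2*B (s(h, B) = (B + h) + B = h + 2*B)
s(-52, 63) + (1218 - 1*(-1221)) = (-52 + 2*63) + (1218 - 1*(-1221)) = (-52 + 126) + (1218 + 1221) = 74 + 2439 = 2513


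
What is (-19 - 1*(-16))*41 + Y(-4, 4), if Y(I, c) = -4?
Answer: -127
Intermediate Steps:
(-19 - 1*(-16))*41 + Y(-4, 4) = (-19 - 1*(-16))*41 - 4 = (-19 + 16)*41 - 4 = -3*41 - 4 = -123 - 4 = -127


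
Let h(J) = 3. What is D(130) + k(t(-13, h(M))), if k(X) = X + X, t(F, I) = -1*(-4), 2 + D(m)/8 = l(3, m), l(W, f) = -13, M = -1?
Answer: -112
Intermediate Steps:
D(m) = -120 (D(m) = -16 + 8*(-13) = -16 - 104 = -120)
t(F, I) = 4
k(X) = 2*X
D(130) + k(t(-13, h(M))) = -120 + 2*4 = -120 + 8 = -112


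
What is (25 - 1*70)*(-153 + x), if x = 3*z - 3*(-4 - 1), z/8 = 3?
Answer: 2970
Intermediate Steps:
z = 24 (z = 8*3 = 24)
x = 87 (x = 3*24 - 3*(-4 - 1) = 72 - 3*(-5) = 72 + 15 = 87)
(25 - 1*70)*(-153 + x) = (25 - 1*70)*(-153 + 87) = (25 - 70)*(-66) = -45*(-66) = 2970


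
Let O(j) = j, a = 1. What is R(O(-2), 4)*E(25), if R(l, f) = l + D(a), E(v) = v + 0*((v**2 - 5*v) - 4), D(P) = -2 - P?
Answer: -125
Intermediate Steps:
E(v) = v (E(v) = v + 0*(-4 + v**2 - 5*v) = v + 0 = v)
R(l, f) = -3 + l (R(l, f) = l + (-2 - 1*1) = l + (-2 - 1) = l - 3 = -3 + l)
R(O(-2), 4)*E(25) = (-3 - 2)*25 = -5*25 = -125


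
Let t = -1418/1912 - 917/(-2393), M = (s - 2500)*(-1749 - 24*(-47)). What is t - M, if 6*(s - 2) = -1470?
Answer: -3896889490309/2287708 ≈ -1.7034e+6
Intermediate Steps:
s = -243 (s = 2 + (⅙)*(-1470) = 2 - 245 = -243)
M = 1703403 (M = (-243 - 2500)*(-1749 - 24*(-47)) = -2743*(-1749 + 1128) = -2743*(-621) = 1703403)
t = -819985/2287708 (t = -1418*1/1912 - 917*(-1/2393) = -709/956 + 917/2393 = -819985/2287708 ≈ -0.35843)
t - M = -819985/2287708 - 1*1703403 = -819985/2287708 - 1703403 = -3896889490309/2287708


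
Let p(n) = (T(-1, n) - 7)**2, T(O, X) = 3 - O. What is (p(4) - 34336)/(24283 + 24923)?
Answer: -34327/49206 ≈ -0.69762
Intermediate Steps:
p(n) = 9 (p(n) = ((3 - 1*(-1)) - 7)**2 = ((3 + 1) - 7)**2 = (4 - 7)**2 = (-3)**2 = 9)
(p(4) - 34336)/(24283 + 24923) = (9 - 34336)/(24283 + 24923) = -34327/49206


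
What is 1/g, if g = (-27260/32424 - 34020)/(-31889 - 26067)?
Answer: 469791336/275772935 ≈ 1.7035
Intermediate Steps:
g = 275772935/469791336 (g = (-27260*1/32424 - 34020)/(-57956) = (-6815/8106 - 34020)*(-1/57956) = -275772935/8106*(-1/57956) = 275772935/469791336 ≈ 0.58701)
1/g = 1/(275772935/469791336) = 469791336/275772935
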